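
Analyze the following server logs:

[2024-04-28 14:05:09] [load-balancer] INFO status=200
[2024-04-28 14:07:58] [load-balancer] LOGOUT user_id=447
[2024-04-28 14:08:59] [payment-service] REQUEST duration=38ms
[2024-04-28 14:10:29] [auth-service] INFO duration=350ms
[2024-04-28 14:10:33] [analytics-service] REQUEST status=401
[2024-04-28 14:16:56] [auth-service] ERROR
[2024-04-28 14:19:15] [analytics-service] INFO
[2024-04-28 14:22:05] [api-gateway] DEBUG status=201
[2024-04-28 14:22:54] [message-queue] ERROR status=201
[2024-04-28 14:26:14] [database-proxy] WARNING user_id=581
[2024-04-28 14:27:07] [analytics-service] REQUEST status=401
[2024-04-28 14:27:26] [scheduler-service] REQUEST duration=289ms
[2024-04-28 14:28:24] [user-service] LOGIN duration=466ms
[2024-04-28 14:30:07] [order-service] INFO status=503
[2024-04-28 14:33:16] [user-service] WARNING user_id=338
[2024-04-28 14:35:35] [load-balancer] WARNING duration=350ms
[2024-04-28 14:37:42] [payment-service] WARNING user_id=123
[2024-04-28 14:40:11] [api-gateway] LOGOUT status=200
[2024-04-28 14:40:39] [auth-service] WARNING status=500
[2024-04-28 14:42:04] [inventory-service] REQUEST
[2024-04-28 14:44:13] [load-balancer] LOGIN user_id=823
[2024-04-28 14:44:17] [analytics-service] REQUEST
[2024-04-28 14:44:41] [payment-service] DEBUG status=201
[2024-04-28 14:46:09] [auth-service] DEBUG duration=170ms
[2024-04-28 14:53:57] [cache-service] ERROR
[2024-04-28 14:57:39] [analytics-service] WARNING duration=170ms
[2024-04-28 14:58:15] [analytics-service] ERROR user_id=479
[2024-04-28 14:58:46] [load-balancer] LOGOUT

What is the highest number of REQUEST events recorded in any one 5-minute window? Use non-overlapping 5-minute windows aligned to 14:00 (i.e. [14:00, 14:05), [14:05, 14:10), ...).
2

To find the burst window:

1. Divide the log period into non-overlapping 5-minute windows starting at 14:00
2. Count REQUEST events in each window
3. Find the window with maximum count
4. Maximum events in a window: 2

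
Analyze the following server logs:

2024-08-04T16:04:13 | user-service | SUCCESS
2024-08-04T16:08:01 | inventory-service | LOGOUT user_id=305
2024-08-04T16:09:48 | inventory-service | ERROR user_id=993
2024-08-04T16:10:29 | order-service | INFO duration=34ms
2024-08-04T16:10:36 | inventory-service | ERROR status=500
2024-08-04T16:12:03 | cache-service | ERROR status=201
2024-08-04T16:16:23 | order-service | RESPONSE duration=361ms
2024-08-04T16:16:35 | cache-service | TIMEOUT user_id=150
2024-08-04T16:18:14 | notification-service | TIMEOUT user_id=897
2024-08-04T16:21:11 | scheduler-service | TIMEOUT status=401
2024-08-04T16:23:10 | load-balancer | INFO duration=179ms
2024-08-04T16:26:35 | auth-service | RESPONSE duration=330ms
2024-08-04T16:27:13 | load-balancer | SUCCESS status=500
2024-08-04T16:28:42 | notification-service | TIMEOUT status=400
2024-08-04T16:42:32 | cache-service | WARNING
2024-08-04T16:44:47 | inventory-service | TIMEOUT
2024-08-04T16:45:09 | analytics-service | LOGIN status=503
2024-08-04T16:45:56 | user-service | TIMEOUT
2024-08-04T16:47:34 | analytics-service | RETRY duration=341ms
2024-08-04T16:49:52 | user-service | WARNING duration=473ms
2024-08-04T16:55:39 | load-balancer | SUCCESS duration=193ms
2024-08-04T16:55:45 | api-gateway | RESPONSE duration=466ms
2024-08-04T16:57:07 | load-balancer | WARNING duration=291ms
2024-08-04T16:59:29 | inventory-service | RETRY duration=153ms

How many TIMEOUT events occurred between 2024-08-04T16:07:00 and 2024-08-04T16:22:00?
3

To count events in the time window:

1. Window boundaries: 2024-08-04T16:07:00 to 2024-08-04T16:22:00
2. Filter for TIMEOUT events within this window
3. Count matching events: 3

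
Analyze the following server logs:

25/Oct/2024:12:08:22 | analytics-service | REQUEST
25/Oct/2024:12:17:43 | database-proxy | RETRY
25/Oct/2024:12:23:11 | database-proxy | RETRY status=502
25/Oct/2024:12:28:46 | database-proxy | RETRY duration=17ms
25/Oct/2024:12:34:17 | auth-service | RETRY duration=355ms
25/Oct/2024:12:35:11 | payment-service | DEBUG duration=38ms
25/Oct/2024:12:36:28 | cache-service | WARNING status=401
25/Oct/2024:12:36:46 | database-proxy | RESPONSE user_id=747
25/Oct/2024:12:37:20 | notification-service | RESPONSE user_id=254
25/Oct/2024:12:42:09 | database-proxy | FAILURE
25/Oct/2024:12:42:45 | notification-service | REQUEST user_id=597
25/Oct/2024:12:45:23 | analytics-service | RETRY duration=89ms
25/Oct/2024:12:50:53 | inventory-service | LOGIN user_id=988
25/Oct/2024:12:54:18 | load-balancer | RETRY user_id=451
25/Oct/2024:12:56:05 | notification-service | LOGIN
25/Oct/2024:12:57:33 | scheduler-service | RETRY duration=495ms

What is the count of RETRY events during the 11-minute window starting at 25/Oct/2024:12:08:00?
1

To count events in the time window:

1. Window boundaries: 25/Oct/2024:12:08:00 to 25/Oct/2024:12:19:00
2. Filter for RETRY events within this window
3. Count matching events: 1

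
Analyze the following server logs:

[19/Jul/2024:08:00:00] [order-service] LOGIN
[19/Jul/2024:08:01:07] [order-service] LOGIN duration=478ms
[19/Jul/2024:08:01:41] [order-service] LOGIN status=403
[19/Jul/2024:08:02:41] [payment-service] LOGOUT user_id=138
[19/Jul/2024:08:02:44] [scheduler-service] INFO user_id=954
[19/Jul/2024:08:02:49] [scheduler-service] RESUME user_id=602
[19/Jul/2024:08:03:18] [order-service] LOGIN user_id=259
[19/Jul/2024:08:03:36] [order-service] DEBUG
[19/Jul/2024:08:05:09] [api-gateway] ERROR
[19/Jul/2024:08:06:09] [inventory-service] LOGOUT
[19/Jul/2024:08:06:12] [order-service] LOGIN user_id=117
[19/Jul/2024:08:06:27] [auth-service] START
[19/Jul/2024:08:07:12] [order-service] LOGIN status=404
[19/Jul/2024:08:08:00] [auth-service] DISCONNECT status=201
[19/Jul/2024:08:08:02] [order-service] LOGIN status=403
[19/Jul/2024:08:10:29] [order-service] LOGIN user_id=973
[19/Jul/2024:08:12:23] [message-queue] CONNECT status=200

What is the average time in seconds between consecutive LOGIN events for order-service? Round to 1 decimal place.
89.9

To calculate average interval:

1. Find all LOGIN events for order-service in order
2. Calculate time gaps between consecutive events
3. Compute mean of gaps: 629 / 7 = 89.9 seconds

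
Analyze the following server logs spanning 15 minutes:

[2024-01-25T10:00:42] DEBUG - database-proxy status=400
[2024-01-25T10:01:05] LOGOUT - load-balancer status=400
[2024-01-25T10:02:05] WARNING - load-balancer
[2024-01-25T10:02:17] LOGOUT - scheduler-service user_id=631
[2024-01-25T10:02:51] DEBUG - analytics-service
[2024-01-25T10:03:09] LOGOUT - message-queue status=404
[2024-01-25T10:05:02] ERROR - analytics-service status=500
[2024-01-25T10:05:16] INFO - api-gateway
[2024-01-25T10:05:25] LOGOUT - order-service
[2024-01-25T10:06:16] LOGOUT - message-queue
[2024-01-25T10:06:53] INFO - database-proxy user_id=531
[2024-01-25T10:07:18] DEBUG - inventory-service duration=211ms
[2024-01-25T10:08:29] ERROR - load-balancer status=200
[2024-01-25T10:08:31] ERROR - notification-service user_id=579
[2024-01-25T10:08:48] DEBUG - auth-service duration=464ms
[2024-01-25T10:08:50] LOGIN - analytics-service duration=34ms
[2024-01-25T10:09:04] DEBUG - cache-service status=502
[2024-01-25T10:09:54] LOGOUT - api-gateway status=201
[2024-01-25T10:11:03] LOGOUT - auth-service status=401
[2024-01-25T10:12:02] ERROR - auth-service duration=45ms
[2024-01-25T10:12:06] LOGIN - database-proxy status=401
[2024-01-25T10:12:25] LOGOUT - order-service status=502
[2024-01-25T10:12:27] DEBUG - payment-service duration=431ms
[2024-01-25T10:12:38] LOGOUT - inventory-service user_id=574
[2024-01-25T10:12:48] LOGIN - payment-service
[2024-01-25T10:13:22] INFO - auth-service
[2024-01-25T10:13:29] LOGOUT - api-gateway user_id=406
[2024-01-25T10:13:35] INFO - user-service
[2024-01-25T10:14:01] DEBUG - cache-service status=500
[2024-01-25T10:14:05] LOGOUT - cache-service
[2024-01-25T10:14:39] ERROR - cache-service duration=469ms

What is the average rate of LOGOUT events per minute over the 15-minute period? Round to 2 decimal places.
0.73

To calculate the rate:

1. Count total LOGOUT events: 11
2. Total time period: 15 minutes
3. Rate = 11 / 15 = 0.73 events per minute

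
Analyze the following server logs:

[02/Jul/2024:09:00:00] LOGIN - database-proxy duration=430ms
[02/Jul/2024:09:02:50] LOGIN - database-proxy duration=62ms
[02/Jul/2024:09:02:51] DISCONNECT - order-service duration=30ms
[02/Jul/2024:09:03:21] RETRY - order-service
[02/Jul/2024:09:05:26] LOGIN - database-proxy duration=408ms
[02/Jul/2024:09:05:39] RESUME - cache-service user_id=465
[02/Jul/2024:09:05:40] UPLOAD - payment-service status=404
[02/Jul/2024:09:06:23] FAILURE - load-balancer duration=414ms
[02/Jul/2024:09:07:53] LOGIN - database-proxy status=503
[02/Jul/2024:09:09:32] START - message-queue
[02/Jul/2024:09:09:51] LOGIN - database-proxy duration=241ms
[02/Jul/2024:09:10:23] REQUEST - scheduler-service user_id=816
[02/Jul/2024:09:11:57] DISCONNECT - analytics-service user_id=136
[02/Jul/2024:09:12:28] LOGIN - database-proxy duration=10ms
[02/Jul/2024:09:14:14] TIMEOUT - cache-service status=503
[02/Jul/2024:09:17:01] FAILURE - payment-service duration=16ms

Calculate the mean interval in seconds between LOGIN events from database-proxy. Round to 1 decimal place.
149.6

To calculate average interval:

1. Find all LOGIN events for database-proxy in order
2. Calculate time gaps between consecutive events
3. Compute mean of gaps: 748 / 5 = 149.6 seconds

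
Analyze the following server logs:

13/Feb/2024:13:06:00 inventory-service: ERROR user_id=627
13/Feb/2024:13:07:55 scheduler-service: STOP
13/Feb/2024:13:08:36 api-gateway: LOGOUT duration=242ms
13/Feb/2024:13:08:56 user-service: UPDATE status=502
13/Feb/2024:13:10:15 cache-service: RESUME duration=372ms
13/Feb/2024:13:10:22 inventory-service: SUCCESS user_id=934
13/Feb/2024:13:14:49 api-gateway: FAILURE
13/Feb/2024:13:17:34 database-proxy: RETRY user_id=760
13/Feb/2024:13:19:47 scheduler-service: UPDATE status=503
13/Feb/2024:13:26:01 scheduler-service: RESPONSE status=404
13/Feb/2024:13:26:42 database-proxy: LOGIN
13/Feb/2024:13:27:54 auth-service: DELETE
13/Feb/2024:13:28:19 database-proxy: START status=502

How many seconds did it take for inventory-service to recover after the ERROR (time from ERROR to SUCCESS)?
262

To calculate recovery time:

1. Find ERROR event for inventory-service: 13/Feb/2024:13:06:00
2. Find next SUCCESS event for inventory-service: 13/Feb/2024:13:10:22
3. Recovery time: 13/Feb/2024:13:10:22 - 13/Feb/2024:13:06:00 = 262 seconds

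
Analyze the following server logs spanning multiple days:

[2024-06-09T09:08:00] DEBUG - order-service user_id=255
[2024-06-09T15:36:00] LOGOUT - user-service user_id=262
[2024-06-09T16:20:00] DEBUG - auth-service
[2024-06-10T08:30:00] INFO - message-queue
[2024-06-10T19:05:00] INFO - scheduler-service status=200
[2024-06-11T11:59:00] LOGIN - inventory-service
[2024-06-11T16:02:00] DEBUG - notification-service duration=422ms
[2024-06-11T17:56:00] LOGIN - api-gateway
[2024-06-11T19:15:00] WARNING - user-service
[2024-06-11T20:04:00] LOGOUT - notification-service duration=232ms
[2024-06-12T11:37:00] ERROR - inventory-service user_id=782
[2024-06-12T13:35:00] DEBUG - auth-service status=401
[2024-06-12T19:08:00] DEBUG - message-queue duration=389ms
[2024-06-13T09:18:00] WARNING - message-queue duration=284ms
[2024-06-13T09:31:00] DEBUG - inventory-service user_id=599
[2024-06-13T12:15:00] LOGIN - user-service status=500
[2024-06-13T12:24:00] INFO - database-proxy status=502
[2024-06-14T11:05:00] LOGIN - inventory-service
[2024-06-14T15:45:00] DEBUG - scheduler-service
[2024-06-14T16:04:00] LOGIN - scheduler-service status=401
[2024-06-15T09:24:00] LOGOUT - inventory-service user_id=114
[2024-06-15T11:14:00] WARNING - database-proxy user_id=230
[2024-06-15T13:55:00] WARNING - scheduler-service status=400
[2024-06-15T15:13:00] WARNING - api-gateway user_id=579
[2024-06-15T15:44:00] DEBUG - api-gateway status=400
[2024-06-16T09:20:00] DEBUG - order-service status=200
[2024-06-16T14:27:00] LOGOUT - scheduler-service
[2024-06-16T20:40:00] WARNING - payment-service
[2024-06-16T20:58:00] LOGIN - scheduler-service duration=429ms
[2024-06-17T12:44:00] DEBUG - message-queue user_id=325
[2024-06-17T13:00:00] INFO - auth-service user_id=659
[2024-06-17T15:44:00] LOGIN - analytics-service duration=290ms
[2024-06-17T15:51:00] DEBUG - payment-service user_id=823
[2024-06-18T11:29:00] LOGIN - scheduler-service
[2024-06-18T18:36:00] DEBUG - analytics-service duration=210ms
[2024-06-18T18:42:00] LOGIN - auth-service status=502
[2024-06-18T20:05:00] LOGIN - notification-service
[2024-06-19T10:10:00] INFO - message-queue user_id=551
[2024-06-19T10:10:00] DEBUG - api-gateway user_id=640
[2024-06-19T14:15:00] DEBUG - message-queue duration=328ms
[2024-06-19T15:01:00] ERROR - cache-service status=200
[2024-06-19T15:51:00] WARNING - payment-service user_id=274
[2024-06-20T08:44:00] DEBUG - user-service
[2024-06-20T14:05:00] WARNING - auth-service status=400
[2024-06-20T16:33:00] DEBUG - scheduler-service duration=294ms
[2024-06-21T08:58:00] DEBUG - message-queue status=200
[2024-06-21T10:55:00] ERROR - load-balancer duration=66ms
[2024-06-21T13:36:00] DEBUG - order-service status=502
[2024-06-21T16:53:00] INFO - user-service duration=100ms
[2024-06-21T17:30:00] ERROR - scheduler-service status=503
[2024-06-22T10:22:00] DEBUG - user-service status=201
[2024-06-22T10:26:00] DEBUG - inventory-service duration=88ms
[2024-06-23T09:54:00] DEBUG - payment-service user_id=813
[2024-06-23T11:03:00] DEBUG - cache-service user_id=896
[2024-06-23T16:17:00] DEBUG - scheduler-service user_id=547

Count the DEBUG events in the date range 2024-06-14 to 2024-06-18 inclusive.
6

To filter by date range:

1. Date range: 2024-06-14 through 2024-06-18, both dates inclusive
2. Filter for DEBUG events whose date falls in this range
3. Count matching events: 6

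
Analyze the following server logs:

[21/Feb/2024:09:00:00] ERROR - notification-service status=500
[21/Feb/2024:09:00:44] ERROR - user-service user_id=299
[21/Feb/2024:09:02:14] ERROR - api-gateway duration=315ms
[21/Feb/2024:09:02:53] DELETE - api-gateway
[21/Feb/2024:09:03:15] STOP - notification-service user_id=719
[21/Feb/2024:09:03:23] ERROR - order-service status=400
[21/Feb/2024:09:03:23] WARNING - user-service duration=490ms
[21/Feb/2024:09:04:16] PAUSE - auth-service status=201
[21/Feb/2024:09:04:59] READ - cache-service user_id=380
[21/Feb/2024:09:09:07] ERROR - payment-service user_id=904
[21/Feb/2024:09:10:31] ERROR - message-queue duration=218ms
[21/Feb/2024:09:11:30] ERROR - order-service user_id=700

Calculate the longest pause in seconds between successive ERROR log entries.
344

To find the longest gap:

1. Extract all ERROR events in chronological order
2. Calculate time differences between consecutive events
3. Find the maximum difference
4. Longest gap: 344 seconds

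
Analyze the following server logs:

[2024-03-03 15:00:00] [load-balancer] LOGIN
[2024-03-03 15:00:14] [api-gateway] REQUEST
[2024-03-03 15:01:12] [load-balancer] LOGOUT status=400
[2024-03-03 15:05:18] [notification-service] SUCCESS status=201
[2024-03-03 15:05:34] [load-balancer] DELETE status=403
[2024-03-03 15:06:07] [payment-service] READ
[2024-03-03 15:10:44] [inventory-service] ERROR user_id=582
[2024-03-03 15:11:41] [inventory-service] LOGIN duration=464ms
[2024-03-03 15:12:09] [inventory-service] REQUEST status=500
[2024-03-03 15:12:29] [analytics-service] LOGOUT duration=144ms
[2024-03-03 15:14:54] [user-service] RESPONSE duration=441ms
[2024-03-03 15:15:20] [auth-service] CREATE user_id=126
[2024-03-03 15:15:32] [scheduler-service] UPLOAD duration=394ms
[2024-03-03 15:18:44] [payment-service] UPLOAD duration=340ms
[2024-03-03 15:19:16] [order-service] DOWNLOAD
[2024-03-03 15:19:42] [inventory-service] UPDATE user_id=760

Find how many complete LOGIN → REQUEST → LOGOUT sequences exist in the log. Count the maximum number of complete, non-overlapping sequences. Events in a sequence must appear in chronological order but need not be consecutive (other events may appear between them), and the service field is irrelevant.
2

To count sequences:

1. Look for pattern: LOGIN → REQUEST → LOGOUT
2. Greedily scan the log in chronological order, matching each sequence element in turn (ignoring service)
3. Each time the full pattern completes, increment the count and restart matching from the next event
4. Complete non-overlapping sequences found: 2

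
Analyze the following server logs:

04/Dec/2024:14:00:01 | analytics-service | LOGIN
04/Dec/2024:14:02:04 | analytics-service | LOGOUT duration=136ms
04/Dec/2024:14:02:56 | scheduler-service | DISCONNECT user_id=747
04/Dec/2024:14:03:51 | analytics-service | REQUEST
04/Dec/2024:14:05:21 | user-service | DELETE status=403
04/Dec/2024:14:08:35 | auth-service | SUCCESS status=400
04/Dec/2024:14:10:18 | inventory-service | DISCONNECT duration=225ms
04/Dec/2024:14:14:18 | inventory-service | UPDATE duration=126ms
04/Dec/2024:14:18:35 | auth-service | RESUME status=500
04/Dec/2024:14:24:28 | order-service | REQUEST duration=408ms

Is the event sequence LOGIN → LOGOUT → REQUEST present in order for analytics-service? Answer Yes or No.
Yes

To verify sequence order:

1. Find all events in sequence LOGIN → LOGOUT → REQUEST for analytics-service
2. Extract their timestamps
3. Check if timestamps are in ascending order
4. Result: Yes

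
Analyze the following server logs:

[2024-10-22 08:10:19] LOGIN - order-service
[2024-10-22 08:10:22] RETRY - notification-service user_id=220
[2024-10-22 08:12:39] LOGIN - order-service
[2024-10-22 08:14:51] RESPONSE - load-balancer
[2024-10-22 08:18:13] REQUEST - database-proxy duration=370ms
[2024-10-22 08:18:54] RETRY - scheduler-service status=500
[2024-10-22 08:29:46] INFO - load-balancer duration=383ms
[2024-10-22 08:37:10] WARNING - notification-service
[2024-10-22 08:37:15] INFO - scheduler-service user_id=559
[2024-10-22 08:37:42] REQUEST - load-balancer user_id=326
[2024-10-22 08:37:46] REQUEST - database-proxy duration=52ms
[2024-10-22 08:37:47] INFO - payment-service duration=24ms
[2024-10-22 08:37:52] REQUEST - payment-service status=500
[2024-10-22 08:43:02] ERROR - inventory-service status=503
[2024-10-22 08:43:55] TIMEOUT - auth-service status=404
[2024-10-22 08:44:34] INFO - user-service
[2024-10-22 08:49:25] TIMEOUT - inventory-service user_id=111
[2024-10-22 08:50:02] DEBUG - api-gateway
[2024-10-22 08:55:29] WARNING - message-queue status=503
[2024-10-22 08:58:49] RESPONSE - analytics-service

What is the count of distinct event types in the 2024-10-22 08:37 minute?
3

To count unique event types:

1. Filter events in the minute starting at 2024-10-22 08:37
2. Extract event types from matching entries
3. Count unique types: 3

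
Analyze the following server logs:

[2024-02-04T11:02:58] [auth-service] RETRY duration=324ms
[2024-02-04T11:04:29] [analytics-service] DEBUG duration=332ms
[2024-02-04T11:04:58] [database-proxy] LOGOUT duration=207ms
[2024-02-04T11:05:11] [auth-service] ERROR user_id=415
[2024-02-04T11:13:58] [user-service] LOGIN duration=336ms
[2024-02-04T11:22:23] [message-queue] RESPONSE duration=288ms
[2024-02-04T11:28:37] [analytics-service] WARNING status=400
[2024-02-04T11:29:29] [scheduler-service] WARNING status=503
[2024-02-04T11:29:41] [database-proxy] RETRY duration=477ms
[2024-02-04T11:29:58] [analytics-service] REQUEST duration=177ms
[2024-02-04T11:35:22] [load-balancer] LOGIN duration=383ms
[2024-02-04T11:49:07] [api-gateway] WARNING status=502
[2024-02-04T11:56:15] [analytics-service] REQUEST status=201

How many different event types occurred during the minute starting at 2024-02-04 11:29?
3

To count unique event types:

1. Filter events in the minute starting at 2024-02-04 11:29
2. Extract event types from matching entries
3. Count unique types: 3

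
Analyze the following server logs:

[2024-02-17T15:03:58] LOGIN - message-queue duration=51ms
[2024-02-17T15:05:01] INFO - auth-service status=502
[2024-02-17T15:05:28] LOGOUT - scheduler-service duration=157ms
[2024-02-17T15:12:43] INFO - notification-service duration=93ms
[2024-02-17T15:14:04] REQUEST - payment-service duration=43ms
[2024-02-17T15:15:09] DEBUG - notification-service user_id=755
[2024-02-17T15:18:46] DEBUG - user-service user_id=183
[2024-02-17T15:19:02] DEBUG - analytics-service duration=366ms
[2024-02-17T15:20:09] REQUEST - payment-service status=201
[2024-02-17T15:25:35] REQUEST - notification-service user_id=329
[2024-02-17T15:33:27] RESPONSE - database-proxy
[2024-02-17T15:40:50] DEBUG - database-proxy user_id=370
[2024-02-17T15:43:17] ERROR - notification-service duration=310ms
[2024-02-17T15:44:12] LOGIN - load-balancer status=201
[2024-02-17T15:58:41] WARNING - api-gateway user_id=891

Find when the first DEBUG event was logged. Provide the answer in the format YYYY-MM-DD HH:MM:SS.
2024-02-17 15:15:09

To find the first event:

1. Filter for all DEBUG events
2. Sort by timestamp
3. Select the first one
4. Timestamp: 2024-02-17 15:15:09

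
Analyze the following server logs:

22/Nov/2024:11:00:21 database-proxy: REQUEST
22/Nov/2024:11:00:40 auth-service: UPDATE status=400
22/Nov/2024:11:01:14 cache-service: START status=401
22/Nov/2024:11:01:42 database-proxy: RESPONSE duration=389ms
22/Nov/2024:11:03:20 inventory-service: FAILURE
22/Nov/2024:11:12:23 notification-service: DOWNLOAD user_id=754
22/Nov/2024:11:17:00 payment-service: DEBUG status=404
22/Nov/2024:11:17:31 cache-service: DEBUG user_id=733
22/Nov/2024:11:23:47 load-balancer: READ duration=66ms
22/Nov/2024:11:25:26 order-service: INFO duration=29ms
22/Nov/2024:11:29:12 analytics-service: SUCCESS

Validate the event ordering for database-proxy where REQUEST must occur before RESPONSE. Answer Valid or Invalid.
Valid

To validate ordering:

1. Required order: REQUEST → RESPONSE
2. Rule: REQUEST must occur before RESPONSE
3. Check actual order of events for database-proxy
4. Result: Valid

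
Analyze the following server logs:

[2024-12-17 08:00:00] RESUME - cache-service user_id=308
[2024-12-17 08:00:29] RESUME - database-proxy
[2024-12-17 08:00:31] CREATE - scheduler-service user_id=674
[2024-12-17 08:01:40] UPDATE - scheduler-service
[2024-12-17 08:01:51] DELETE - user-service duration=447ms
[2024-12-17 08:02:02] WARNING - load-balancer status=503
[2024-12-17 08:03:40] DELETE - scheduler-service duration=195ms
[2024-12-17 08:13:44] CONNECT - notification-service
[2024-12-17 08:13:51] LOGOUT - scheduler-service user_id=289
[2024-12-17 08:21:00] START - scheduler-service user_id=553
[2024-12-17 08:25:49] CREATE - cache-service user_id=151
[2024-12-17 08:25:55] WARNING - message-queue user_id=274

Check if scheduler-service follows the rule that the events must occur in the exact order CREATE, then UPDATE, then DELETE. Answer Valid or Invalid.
Valid

To validate ordering:

1. Required order: CREATE → UPDATE → DELETE
2. Rule: the events must occur in the exact order CREATE, then UPDATE, then DELETE
3. Check actual order of events for scheduler-service
4. Result: Valid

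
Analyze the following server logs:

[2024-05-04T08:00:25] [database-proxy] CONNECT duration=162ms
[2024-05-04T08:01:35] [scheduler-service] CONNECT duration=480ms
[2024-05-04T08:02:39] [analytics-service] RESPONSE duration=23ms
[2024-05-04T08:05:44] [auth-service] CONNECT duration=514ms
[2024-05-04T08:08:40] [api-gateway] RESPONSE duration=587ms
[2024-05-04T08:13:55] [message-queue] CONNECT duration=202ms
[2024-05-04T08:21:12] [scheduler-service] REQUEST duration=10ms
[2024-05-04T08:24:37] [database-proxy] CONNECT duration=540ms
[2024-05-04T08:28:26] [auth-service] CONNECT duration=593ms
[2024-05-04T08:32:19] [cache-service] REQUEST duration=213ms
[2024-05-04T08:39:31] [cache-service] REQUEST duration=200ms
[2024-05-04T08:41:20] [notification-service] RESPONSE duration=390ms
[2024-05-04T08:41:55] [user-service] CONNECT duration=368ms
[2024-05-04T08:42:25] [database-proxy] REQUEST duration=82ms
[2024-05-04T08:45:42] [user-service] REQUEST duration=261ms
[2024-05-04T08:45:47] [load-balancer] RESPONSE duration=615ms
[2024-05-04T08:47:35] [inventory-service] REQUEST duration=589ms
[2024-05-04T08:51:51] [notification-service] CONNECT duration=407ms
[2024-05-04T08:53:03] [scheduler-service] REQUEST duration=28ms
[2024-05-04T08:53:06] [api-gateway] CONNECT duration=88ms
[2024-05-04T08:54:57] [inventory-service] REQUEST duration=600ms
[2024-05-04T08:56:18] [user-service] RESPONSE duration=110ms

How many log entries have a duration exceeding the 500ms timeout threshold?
7

To count timeouts:

1. Threshold: 500ms
2. Extract duration from each log entry
3. Count entries where duration > 500
4. Timeout count: 7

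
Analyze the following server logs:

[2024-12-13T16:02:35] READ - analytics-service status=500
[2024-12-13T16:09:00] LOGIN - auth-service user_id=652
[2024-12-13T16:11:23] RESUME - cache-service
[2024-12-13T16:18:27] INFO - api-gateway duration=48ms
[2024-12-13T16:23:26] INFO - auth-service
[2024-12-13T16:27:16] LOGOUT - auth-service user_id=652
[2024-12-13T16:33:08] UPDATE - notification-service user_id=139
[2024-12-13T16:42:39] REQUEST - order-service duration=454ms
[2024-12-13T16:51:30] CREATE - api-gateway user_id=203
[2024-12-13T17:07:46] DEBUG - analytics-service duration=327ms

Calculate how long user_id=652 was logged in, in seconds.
1096

To calculate session duration:

1. Find LOGIN event for user_id=652: 2024-12-13T16:09:00
2. Find LOGOUT event for user_id=652: 2024-12-13T16:27:16
3. Session duration: 2024-12-13T16:27:16 - 2024-12-13T16:09:00 = 1096 seconds (18 minutes)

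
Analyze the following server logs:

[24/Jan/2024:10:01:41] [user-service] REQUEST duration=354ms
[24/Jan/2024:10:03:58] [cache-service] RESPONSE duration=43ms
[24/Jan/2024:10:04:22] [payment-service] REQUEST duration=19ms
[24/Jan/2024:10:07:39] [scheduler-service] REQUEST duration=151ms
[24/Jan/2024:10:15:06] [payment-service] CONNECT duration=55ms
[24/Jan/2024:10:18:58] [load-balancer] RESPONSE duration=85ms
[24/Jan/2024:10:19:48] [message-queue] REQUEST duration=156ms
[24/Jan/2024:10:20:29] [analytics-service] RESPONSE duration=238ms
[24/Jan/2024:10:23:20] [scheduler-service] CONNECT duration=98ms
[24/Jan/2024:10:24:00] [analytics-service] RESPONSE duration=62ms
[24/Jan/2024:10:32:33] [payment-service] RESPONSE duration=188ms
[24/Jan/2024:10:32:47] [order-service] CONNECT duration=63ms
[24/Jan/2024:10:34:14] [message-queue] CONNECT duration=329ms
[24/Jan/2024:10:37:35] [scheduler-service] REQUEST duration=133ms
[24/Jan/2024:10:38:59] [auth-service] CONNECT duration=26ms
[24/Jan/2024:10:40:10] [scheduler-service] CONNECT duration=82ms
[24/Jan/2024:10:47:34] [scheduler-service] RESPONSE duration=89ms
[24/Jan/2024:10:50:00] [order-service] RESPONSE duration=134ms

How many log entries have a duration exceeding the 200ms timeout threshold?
3

To count timeouts:

1. Threshold: 200ms
2. Extract duration from each log entry
3. Count entries where duration > 200
4. Timeout count: 3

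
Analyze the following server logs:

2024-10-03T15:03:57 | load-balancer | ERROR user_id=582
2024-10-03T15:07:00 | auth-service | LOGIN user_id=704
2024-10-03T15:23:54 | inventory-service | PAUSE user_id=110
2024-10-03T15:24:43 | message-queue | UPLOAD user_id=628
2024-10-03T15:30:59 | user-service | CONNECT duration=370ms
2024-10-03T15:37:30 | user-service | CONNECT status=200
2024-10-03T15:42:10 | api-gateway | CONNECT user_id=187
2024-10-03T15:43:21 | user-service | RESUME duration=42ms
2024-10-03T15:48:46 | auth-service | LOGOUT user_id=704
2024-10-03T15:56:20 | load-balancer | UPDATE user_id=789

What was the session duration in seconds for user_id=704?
2506

To calculate session duration:

1. Find LOGIN event for user_id=704: 2024-10-03T15:07:00
2. Find LOGOUT event for user_id=704: 2024-10-03T15:48:46
3. Session duration: 2024-10-03T15:48:46 - 2024-10-03T15:07:00 = 2506 seconds (41 minutes)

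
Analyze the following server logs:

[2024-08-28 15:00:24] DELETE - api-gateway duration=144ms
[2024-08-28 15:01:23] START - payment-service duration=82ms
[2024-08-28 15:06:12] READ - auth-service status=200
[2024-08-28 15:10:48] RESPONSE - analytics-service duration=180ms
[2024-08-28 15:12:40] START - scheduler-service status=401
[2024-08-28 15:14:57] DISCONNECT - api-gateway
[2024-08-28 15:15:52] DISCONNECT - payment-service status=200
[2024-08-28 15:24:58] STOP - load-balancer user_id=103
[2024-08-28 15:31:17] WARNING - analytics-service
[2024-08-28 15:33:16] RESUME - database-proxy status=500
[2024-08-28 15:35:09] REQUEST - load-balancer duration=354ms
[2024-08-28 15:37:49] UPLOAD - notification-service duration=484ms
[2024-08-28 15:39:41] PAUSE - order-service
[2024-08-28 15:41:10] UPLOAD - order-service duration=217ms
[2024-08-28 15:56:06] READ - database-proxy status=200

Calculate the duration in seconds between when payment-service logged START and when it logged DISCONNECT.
869

To find the time between events:

1. Locate the first START event for payment-service: 2024-08-28 15:01:23
2. Locate the first DISCONNECT event for payment-service: 2024-08-28 15:15:52
3. Calculate the difference: 2024-08-28 15:15:52 - 2024-08-28 15:01:23 = 869 seconds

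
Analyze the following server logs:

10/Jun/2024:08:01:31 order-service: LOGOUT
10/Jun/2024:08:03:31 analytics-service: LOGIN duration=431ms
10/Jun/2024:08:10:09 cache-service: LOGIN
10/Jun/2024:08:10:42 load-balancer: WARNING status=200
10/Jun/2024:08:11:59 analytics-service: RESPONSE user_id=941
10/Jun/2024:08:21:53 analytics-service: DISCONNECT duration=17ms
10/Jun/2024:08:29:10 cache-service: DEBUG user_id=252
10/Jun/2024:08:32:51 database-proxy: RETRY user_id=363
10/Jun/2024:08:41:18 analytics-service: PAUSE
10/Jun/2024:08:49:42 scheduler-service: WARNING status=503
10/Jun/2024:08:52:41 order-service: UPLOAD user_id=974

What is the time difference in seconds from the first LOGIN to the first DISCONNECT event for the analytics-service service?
1102

To find the time between events:

1. Locate the first LOGIN event for analytics-service: 10/Jun/2024:08:03:31
2. Locate the first DISCONNECT event for analytics-service: 10/Jun/2024:08:21:53
3. Calculate the difference: 10/Jun/2024:08:21:53 - 10/Jun/2024:08:03:31 = 1102 seconds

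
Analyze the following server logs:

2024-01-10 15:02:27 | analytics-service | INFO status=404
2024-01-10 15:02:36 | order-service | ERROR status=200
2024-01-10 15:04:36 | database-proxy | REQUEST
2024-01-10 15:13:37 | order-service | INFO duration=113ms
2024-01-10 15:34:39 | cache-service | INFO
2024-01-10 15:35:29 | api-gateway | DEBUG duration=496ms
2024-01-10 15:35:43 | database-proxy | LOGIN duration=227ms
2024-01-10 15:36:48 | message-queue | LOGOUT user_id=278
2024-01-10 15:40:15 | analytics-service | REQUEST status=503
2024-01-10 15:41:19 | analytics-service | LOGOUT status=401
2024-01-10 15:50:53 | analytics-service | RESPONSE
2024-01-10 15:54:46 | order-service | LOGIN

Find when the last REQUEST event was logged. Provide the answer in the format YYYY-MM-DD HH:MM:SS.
2024-01-10 15:40:15

To find the last event:

1. Filter for all REQUEST events
2. Sort by timestamp
3. Select the last one
4. Timestamp: 2024-01-10 15:40:15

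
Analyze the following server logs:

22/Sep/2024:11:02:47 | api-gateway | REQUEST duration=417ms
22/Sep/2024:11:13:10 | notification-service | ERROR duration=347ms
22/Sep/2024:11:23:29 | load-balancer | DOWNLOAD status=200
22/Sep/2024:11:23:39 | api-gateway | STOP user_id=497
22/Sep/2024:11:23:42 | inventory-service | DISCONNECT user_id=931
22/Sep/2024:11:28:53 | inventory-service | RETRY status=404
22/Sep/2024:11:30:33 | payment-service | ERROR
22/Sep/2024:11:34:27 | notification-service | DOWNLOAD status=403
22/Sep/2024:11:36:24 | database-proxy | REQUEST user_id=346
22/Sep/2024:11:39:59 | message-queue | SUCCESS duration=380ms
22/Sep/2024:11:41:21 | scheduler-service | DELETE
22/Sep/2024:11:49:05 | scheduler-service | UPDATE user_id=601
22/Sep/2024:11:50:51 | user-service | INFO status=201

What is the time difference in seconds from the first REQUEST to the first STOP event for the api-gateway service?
1252

To find the time between events:

1. Locate the first REQUEST event for api-gateway: 22/Sep/2024:11:02:47
2. Locate the first STOP event for api-gateway: 22/Sep/2024:11:23:39
3. Calculate the difference: 22/Sep/2024:11:23:39 - 22/Sep/2024:11:02:47 = 1252 seconds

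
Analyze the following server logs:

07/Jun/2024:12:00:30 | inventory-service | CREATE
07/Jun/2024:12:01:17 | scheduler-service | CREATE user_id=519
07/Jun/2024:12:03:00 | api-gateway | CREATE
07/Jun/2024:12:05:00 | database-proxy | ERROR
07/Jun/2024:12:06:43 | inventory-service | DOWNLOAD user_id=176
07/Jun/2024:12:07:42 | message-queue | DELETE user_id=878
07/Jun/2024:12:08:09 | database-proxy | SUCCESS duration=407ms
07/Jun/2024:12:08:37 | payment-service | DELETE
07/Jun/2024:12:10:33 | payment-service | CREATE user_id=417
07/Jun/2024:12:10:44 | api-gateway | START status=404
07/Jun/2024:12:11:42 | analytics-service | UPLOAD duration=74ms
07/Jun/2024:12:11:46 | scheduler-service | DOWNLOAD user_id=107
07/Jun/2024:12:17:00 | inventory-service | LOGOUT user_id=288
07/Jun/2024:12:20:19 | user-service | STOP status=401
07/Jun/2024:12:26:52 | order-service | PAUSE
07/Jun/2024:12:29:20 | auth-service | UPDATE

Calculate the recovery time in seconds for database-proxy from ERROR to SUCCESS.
189

To calculate recovery time:

1. Find ERROR event for database-proxy: 07/Jun/2024:12:05:00
2. Find next SUCCESS event for database-proxy: 07/Jun/2024:12:08:09
3. Recovery time: 07/Jun/2024:12:08:09 - 07/Jun/2024:12:05:00 = 189 seconds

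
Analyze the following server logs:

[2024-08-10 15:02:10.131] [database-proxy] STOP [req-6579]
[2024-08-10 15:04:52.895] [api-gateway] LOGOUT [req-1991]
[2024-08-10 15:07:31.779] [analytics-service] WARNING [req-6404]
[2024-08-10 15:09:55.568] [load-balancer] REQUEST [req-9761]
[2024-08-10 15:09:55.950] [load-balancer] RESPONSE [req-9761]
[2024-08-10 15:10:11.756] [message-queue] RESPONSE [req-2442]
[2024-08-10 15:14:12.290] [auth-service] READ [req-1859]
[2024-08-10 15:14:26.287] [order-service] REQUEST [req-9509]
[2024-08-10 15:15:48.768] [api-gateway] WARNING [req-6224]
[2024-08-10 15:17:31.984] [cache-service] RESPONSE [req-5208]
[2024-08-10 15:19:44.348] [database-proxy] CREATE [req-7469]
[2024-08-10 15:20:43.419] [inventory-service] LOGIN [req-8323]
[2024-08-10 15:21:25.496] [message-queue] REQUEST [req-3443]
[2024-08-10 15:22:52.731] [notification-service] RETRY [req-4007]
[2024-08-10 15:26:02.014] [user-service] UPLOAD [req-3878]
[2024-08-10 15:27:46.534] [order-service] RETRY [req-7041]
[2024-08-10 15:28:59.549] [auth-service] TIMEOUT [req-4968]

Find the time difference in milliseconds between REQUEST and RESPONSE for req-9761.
382

To calculate latency:

1. Find REQUEST with id req-9761: 2024-08-10 15:09:55.568
2. Find RESPONSE with id req-9761: 2024-08-10 15:09:55.950
3. Latency: 2024-08-10 15:09:55.950 - 2024-08-10 15:09:55.568 = 382ms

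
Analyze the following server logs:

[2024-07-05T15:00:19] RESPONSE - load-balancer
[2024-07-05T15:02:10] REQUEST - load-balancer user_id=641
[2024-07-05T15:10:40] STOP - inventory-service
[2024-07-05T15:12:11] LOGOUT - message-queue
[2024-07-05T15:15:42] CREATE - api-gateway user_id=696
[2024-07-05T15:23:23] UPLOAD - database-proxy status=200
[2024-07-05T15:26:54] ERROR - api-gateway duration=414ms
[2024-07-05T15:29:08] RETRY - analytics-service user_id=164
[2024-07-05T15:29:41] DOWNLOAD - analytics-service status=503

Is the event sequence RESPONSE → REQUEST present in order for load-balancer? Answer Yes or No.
Yes

To verify sequence order:

1. Find all events in sequence RESPONSE → REQUEST for load-balancer
2. Extract their timestamps
3. Check if timestamps are in ascending order
4. Result: Yes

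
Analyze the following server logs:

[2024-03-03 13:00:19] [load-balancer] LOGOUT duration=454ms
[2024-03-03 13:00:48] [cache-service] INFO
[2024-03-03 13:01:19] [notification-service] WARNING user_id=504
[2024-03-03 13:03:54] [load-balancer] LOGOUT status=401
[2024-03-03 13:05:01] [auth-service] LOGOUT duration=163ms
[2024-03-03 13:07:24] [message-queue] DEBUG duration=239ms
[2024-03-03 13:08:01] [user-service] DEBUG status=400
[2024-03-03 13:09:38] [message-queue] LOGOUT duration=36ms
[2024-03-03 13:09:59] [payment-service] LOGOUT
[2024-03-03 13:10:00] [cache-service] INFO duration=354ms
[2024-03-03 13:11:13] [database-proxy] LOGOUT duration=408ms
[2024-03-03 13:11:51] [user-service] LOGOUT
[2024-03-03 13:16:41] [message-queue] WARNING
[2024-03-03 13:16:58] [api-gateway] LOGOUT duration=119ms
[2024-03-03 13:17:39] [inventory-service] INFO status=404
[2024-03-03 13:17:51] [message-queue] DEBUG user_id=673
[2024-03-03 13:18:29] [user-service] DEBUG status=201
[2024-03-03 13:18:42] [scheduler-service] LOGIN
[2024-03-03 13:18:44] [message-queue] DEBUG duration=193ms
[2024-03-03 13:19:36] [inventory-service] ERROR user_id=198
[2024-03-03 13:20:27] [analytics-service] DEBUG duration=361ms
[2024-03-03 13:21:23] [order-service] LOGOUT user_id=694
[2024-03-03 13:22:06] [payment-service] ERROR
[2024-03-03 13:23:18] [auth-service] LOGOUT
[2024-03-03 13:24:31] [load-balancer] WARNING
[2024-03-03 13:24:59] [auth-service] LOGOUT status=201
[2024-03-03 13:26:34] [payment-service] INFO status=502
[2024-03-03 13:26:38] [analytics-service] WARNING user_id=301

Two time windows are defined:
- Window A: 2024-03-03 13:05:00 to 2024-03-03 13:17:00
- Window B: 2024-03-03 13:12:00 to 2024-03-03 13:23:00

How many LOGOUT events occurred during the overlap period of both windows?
1

To find overlap events:

1. Window A: 2024-03-03 13:05:00 to 2024-03-03 13:17:00
2. Window B: 2024-03-03 13:12:00 to 2024-03-03 13:23:00
3. Overlap period: 2024-03-03 13:12:00 to 2024-03-03 13:17:00
4. Count LOGOUT events in overlap: 1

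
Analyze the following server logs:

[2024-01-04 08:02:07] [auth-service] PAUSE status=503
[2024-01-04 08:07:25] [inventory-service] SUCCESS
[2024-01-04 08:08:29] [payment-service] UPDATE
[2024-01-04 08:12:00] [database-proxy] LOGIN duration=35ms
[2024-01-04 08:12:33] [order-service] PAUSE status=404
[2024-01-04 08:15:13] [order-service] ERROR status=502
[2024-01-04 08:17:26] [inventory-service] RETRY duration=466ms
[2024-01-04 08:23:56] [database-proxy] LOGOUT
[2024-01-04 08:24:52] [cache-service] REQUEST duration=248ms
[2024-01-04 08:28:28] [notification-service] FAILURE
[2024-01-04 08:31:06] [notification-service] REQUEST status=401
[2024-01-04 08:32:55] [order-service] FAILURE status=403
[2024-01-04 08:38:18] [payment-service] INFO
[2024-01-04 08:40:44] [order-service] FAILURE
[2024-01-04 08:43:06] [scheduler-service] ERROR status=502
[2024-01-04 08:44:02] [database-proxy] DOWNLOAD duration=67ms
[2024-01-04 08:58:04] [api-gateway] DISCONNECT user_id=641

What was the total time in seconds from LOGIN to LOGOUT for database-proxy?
716

To calculate state duration:

1. Find LOGIN event for database-proxy: 2024-01-04 08:12:00
2. Find LOGOUT event for database-proxy: 2024-01-04 08:23:56
3. Calculate duration: 2024-01-04 08:23:56 - 2024-01-04 08:12:00 = 716 seconds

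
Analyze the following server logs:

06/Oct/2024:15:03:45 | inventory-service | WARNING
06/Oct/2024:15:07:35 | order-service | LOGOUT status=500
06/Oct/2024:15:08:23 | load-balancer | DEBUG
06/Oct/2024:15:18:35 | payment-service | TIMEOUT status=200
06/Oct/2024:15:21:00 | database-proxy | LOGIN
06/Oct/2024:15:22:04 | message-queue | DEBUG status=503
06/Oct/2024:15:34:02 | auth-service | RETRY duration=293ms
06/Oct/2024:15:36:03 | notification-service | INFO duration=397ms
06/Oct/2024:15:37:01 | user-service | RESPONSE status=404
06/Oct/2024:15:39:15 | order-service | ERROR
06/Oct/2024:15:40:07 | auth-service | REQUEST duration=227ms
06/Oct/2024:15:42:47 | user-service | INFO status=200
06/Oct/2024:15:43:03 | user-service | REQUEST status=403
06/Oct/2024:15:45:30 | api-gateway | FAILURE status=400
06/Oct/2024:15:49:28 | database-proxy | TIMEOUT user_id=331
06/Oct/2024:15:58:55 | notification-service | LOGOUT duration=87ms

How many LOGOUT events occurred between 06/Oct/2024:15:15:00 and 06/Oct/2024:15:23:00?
0

To count events in the time window:

1. Window boundaries: 06/Oct/2024:15:15:00 to 06/Oct/2024:15:23:00
2. Filter for LOGOUT events within this window
3. Count matching events: 0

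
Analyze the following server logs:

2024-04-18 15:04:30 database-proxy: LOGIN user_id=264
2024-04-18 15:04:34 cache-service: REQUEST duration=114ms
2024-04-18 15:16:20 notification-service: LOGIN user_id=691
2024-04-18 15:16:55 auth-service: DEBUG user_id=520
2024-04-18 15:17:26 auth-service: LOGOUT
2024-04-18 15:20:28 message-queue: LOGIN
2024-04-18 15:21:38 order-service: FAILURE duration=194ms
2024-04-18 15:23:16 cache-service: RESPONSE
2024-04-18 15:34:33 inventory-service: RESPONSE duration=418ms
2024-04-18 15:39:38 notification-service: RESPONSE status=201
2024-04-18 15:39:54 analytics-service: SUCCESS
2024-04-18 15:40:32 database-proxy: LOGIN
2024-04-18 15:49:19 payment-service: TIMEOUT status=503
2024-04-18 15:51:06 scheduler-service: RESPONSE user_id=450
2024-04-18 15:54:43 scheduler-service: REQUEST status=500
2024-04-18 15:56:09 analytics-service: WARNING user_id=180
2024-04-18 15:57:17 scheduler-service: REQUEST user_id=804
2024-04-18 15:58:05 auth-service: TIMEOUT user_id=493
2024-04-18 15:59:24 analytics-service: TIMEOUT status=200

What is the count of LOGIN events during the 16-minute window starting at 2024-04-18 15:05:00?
2

To count events in the time window:

1. Window boundaries: 2024-04-18 15:05:00 to 2024-04-18 15:21:00
2. Filter for LOGIN events within this window
3. Count matching events: 2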